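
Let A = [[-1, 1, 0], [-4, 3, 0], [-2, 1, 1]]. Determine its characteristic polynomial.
χ_A(x) = (x - 1)^3

xI - A = [[x + 1, -1, 0], [4, x - 3, 0], [2, -1, x - 1]].

Expanding det(xI - A) along the first row:
det(xI - A) = + (x + 1)·det([[x - 3, 0], [-1, x - 1]]) - (-1)·det([[4, 0], [2, x - 1]]) + (0)·det([[4, x - 3], [2, -1]]).

Evaluating gives χ_A(x) = x^3 - 3x^2 + 3x - 1 = (x - 1)^3.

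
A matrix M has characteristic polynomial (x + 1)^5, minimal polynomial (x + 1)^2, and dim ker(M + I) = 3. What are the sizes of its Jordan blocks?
λ = -1: algebraic multiplicity 5 (exponent in χ_M), largest block size 2 (exponent in m_M), 3 blocks (geometric multiplicity). These force block sizes [2, 2, 1].

Jordan blocks: (-1, 2), (-1, 2), (-1, 1)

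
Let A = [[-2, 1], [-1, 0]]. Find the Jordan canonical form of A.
J = [[-1, 1], [0, -1]]

The characteristic polynomial is det(xI - A) = (x + 1)^2, so the eigenvalues are -1 (algebraic multiplicity 2).

For λ = -1: rank(A + I) = 1, rank((A + I)^2) = 0. The eigenspace has dimension 2 - 1 = 1, so there is 1 Jordan block; the rank sequence gives block sizes [2].

Assembling the blocks gives the Jordan form J above.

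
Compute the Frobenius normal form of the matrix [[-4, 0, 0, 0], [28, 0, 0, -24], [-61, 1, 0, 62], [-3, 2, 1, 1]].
The invariant factors of A (the non-unit diagonal entries of the Smith normal form of xI - A over ℚ[x]) are x + 4, (x - 3)(x - 2)(x + 4), each dividing the next. The characteristic polynomial is their product, (x - 3)(x - 2)(x + 4)^2.

The rational canonical form is the block-diagonal matrix of companion matrices C(f_i):
R = [[-4, 0, 0, 0], [0, 0, 0, -24], [0, 1, 0, 14], [0, 0, 1, 1]].

R = [[-4, 0, 0, 0], [0, 0, 0, -24], [0, 1, 0, 14], [0, 0, 1, 1]]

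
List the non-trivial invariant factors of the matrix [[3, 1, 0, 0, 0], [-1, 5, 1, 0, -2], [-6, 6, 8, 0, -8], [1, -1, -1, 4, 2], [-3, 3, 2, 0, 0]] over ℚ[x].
The Jordan structure of A has elementary divisors (x - 4)^3, (x - 4), (x - 4). Arranging the block sizes at each eigenvalue in decreasing order and taking row products gives the invariant factors.

Invariant factors (smallest first, each dividing the next): x - 4, x - 4, (x - 4)^3.

Check: the last factor (x - 4)^3 is the minimal polynomial, and the product (x - 4)^5 is the characteristic polynomial.

x - 4, x - 4, (x - 4)^3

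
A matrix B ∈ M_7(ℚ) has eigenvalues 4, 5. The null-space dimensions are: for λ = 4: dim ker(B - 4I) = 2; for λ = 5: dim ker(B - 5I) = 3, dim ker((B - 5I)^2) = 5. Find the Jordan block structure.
Jordan blocks: (4, 1), (4, 1), (5, 2), (5, 2), (5, 1)

λ = 4: successive nullity increments [2] count blocks of size ≥ k; block sizes are [1, 1].
λ = 5: successive nullity increments [3, 2] count blocks of size ≥ k; block sizes are [2, 2, 1].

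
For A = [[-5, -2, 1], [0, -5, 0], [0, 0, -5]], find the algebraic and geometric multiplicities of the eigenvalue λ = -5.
The characteristic polynomial is (x + 5)^3, so the factor x + 5 appears with exponent 3: the algebraic multiplicity is 3.

rank(A + 5I) = 1, so the eigenspace has dimension 3 - 1 = 2: the geometric multiplicity is 2.

Since 2 < 3, A is not diagonalizable.

algebraic multiplicity 3, geometric multiplicity 2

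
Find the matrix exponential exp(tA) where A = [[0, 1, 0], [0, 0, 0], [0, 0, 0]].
A has Jordan form J = [[0, 1, 0], [0, 0, 0], [0, 0, 0]] with A = PJP^{-1}, so e^{tA} = P e^{tJ} P^{-1}.

For a Jordan block J_k(λ), e^{tJ_k(λ)} = e^{λt} · (I + tN + t^2 N^2/2! + ... + t^{k-1} N^{k-1}/(k-1)!) where N is the nilpotent superdiagonal part.

Assembling the blocks and conjugating back gives the entries of e^{tA} as shown above.

e^{tA} = [[1, t, 0], [0, 1, 0], [0, 0, 1]]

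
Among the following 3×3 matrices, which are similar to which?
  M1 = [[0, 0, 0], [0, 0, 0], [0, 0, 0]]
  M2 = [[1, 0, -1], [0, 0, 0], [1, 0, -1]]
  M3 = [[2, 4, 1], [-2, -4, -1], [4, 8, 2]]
Characteristic polynomials: χ_{M1} = x^3, χ_{M2} = x^3, χ_{M3} = x^3.

{M1}: invariant factors x, x, x.

{M2, M3}: invariant factors x, x^2.

Matrices are similar if and only if their invariant-factor lists agree; the partition into similarity classes is {M1}, {M2, M3}.

2 classes: {M1}, {M2, M3}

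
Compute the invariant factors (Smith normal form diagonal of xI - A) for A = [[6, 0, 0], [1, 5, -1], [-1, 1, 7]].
x - 6, (x - 6)^2

The Jordan structure of A has elementary divisors (x - 6)^2, (x - 6). Arranging the block sizes at each eigenvalue in decreasing order and taking row products gives the invariant factors.

Invariant factors (smallest first, each dividing the next): x - 6, (x - 6)^2.

Check: the last factor (x - 6)^2 is the minimal polynomial, and the product (x - 6)^3 is the characteristic polynomial.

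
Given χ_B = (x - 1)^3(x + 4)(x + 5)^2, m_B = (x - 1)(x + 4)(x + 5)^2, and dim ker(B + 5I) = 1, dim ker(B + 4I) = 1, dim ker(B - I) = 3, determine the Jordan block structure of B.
λ = -5: algebraic multiplicity 2 (exponent in χ_B), largest block size 2 (exponent in m_B), 1 block (geometric multiplicity). This forces block sizes [2].
λ = -4: algebraic multiplicity 1 (exponent in χ_B), largest block size 1 (exponent in m_B), 1 block (geometric multiplicity). This forces block sizes [1].
λ = 1: algebraic multiplicity 3 (exponent in χ_B), largest block size 1 (exponent in m_B), 3 blocks (geometric multiplicity). These force block sizes [1, 1, 1].

Jordan blocks: (-5, 2), (-4, 1), (1, 1), (1, 1), (1, 1)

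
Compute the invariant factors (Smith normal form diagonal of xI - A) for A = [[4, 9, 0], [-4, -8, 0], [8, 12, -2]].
The Jordan structure of A has elementary divisors (x + 2)^2, (x + 2). Arranging the block sizes at each eigenvalue in decreasing order and taking row products gives the invariant factors.

Invariant factors (smallest first, each dividing the next): x + 2, (x + 2)^2.

Check: the last factor (x + 2)^2 is the minimal polynomial, and the product (x + 2)^3 is the characteristic polynomial.

x + 2, (x + 2)^2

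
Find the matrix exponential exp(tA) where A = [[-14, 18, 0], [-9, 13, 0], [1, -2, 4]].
e^{tA} = [[(2 - e^{9*t})*e^{-5*t}, (2*e^{9*t} - 2)*e^{-5*t}, 0], [(1 - e^{9*t})*e^{-5*t}, (2*e^{9*t} - 1)*e^{-5*t}, 0], [t*e^{4*t}, -2*t*e^{4*t}, e^{4*t}]]

A has Jordan form J = [[-5, 0, 0], [0, 4, 1], [0, 0, 4]] with A = PJP^{-1}, so e^{tA} = P e^{tJ} P^{-1}.

For a Jordan block J_k(λ), e^{tJ_k(λ)} = e^{λt} · (I + tN + t^2 N^2/2! + ... + t^{k-1} N^{k-1}/(k-1)!) where N is the nilpotent superdiagonal part.

Assembling the blocks and conjugating back gives the entries of e^{tA} as shown above.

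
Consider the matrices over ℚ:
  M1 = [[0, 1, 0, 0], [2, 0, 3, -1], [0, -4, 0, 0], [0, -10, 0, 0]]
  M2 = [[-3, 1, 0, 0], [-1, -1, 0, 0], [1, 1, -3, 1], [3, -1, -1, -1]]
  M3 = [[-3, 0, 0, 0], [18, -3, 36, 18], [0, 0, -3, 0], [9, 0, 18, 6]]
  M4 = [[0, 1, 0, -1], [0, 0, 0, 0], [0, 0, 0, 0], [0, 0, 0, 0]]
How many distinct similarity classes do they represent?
4 classes: {M1}, {M2}, {M3}, {M4}

Characteristic polynomials: χ_{M1} = x^4, χ_{M2} = (x + 2)^4, χ_{M3} = (x - 6)(x + 3)^3, χ_{M4} = x^4.

{M1}: invariant factors x, x^3.

{M2}: invariant factors (x + 2)^2, (x + 2)^2.

{M3}: invariant factors x + 3, x + 3, (x - 6)(x + 3).

{M4}: invariant factors x, x, x^2.

Matrices are similar if and only if their invariant-factor lists agree; the partition into similarity classes is {M1}, {M2}, {M3}, {M4}.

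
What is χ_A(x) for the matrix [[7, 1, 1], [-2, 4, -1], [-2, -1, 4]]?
χ_A(x) = (x - 5)^3

xI - A = [[x - 7, -1, -1], [2, x - 4, 1], [2, 1, x - 4]].

Expanding det(xI - A) along the first row:
det(xI - A) = + (x - 7)·det([[x - 4, 1], [1, x - 4]]) - (-1)·det([[2, 1], [2, x - 4]]) + (-1)·det([[2, x - 4], [2, 1]]).

Evaluating gives χ_A(x) = x^3 - 15x^2 + 75x - 125 = (x - 5)^3.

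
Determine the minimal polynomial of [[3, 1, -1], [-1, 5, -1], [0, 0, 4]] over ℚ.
The characteristic polynomial factors as (x - 4)^3. The minimal polynomial is ∏(x - λ)^{k_λ} where k_λ is the size of the largest Jordan block at λ.

For λ = 4: rank(A - 4I) = 1, and the largest Jordan block has size 2 (the smallest k with rank((A - 4I)^k) = rank((A - 4I)^(k+1))).

So m_A(x) = (x - 4)^2.

m_A(x) = (x - 4)^2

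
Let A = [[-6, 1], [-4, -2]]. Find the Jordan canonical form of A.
The characteristic polynomial is det(xI - A) = (x + 4)^2, so the eigenvalues are -4 (algebraic multiplicity 2).

For λ = -4: rank(A + 4I) = 1, rank((A + 4I)^2) = 0. The eigenspace has dimension 2 - 1 = 1, so there is 1 Jordan block; the rank sequence gives block sizes [2].

Assembling the blocks gives the Jordan form J above.

J = [[-4, 1], [0, -4]]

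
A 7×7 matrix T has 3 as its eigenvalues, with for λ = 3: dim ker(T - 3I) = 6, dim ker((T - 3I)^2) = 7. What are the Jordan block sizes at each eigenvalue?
λ = 3: successive nullity increments [6, 1] count blocks of size ≥ k; block sizes are [2, 1, 1, 1, 1, 1].

Jordan blocks: (3, 2), (3, 1), (3, 1), (3, 1), (3, 1), (3, 1)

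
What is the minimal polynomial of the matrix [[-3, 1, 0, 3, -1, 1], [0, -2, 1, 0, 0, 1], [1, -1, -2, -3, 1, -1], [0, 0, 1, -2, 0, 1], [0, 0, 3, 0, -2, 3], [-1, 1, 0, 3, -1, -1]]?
m_A(x) = (x + 2)^3

The characteristic polynomial factors as (x + 2)^6. The minimal polynomial is ∏(x - λ)^{k_λ} where k_λ is the size of the largest Jordan block at λ.

For λ = -2: rank(A + 2I) = 2, and the largest Jordan block has size 3 (the smallest k with rank((A + 2I)^k) = rank((A + 2I)^(k+1))).

So m_A(x) = (x + 2)^3.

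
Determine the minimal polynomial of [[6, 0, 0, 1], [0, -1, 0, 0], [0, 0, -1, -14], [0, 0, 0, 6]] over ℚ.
m_A(x) = (x - 6)^2(x + 1)

The characteristic polynomial factors as (x - 6)^2(x + 1)^2. The minimal polynomial is ∏(x - λ)^{k_λ} where k_λ is the size of the largest Jordan block at λ.

For λ = -1: rank(A + I) = 2, and the largest Jordan block has size 1 (the smallest k with rank((A + I)^k) = rank((A + I)^(k+1))).
For λ = 6: rank(A - 6I) = 3, and the largest Jordan block has size 2 (the smallest k with rank((A - 6I)^k) = rank((A - 6I)^(k+1))).

So m_A(x) = (x - 6)^2(x + 1).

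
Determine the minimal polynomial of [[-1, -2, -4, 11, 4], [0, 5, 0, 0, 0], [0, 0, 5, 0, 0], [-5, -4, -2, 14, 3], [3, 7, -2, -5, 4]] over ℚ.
m_A(x) = (x - 6)^2(x - 5)^2

The characteristic polynomial factors as (x - 6)^2(x - 5)^3. The minimal polynomial is ∏(x - λ)^{k_λ} where k_λ is the size of the largest Jordan block at λ.

For λ = 5: rank(A - 5I) = 3, and the largest Jordan block has size 2 (the smallest k with rank((A - 5I)^k) = rank((A - 5I)^(k+1))).
For λ = 6: rank(A - 6I) = 4, and the largest Jordan block has size 2 (the smallest k with rank((A - 6I)^k) = rank((A - 6I)^(k+1))).

So m_A(x) = (x - 6)^2(x - 5)^2.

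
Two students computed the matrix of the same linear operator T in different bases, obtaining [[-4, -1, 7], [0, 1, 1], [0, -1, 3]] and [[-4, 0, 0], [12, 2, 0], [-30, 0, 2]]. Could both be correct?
No.

Both have characteristic polynomial (x - 2)^2(x + 4), but the minimal polynomial of A is (x - 2)^2(x + 4) while the minimal polynomial of B is (x - 2)(x + 4). The minimal polynomial is a similarity invariant, so A and B are not similar.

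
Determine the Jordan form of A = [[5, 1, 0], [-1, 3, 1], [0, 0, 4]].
The characteristic polynomial is det(xI - A) = (x - 4)^3, so the eigenvalues are 4 (algebraic multiplicity 3).

For λ = 4: rank(A - 4I) = 2, rank((A - 4I)^2) = 1, rank((A - 4I)^3) = 0. The eigenspace has dimension 3 - 2 = 1, so there is 1 Jordan block; the rank sequence gives block sizes [3].

Assembling the blocks gives the Jordan form J above.

J = [[4, 1, 0], [0, 4, 1], [0, 0, 4]]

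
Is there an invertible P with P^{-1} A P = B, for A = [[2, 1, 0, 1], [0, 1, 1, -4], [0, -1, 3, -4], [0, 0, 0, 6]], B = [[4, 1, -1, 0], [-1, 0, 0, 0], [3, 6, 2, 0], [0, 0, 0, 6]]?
Two matrices over a field are similar if and only if they have the same invariant factors.

Both A and B have characteristic polynomial (x - 6)(x - 2)^3 and minimal polynomial (x - 6)(x - 2)^3. Computing further, both have invariant factors (x - 6)(x - 2)^3. Hence A and B are similar.

Yes.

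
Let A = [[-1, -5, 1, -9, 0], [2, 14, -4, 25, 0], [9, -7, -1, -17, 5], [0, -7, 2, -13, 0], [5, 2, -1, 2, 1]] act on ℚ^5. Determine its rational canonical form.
R = [[0, -3, 0, 0, 0], [1, -1, 0, 0, 0], [0, 0, 0, 0, 6], [0, 0, 1, 0, -1], [0, 0, 0, 1, 1]]

The invariant factors of A (the non-unit diagonal entries of the Smith normal form of xI - A over ℚ[x]) are x^2 + x + 3, (x - 2)(x^2 + x + 3), each dividing the next. The characteristic polynomial is their product, (x - 2)(x^2 + x + 3)^2.

The rational canonical form is the block-diagonal matrix of companion matrices C(f_i):
R = [[0, -3, 0, 0, 0], [1, -1, 0, 0, 0], [0, 0, 0, 0, 6], [0, 0, 1, 0, -1], [0, 0, 0, 1, 1]].

Note the characteristic polynomial does not split into linear factors over ℚ, so A has no Jordan form over ℚ; the rational canonical form exists over any field.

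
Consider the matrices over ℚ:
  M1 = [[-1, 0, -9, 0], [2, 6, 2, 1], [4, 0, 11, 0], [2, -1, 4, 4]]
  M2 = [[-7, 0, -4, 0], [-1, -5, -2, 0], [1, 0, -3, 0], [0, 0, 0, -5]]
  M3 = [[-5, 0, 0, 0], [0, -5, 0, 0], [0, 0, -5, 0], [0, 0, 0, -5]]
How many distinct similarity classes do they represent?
Characteristic polynomials: χ_{M1} = (x - 5)^4, χ_{M2} = (x + 5)^4, χ_{M3} = (x + 5)^4.

{M1}: invariant factors (x - 5)^2, (x - 5)^2.

{M2}: invariant factors x + 5, x + 5, (x + 5)^2.

{M3}: invariant factors x + 5, x + 5, x + 5, x + 5.

Matrices are similar if and only if their invariant-factor lists agree; the partition into similarity classes is {M1}, {M2}, {M3}.

3 classes: {M1}, {M2}, {M3}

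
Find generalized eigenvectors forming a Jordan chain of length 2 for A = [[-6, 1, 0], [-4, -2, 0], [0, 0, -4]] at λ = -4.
v_1 = [[1, 3, 0]]^T, v_2 = [[1, 2, 0]]^T

We seek v_1 ∈ ker((A + 4I)^2) \ ker(A + 4I), then set v_{i+1} = (A + 4I) v_i.

One such chain is v_1 = [[1, 3, 0]]^T, v_2 = [[1, 2, 0]]^T. Check: (A + 4I) v_2 = [[0, 0, 0]]^T = 0.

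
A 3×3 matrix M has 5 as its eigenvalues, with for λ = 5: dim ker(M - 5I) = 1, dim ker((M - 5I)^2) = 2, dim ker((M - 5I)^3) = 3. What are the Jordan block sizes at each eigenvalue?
λ = 5: successive nullity increments [1, 1, 1] count blocks of size ≥ k; block sizes are [3].

Jordan blocks: (5, 3)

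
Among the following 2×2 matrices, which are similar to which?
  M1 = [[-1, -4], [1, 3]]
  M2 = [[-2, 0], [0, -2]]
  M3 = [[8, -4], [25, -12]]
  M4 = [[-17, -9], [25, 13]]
Characteristic polynomials: χ_{M1} = (x - 1)^2, χ_{M2} = (x + 2)^2, χ_{M3} = (x + 2)^2, χ_{M4} = (x + 2)^2.

{M1}: invariant factors (x - 1)^2.

{M2}: invariant factors x + 2, x + 2.

{M3, M4}: invariant factors (x + 2)^2.

Matrices are similar if and only if their invariant-factor lists agree; the partition into similarity classes is {M1}, {M2}, {M3, M4}.

3 classes: {M1}, {M2}, {M3, M4}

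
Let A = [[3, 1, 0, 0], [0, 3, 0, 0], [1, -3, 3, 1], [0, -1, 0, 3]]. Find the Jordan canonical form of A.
J = [[3, 1, 0, 0], [0, 3, 0, 0], [0, 0, 3, 1], [0, 0, 0, 3]]

The characteristic polynomial is det(xI - A) = (x - 3)^4, so the eigenvalues are 3 (algebraic multiplicity 4).

For λ = 3: rank(A - 3I) = 2, rank((A - 3I)^2) = 0. The eigenspace has dimension 4 - 2 = 2, so there are 2 Jordan blocks; the rank sequence gives block sizes [2, 2].

Assembling the blocks gives the Jordan form J above.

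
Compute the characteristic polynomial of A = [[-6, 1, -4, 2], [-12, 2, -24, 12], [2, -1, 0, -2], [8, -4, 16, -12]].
χ_A(x) = (x + 4)^4

xI - A = [[x + 6, -1, 4, -2], [12, x - 2, 24, -12], [-2, 1, x, 2], [-8, 4, -16, x + 12]].

Expanding det(xI - A) along the first row:
det(xI - A) = + (x + 6)·det([[x - 2, 24, -12], [1, x, 2], [4, -16, x + 12]]) - (-1)·det([[12, 24, -12], [-2, x, 2], [-8, -16, x + 12]]) + (4)·det([[12, x - 2, -12], [-2, 1, 2], [-8, 4, x + 12]]) - (-2)·det([[12, x - 2, 24], [-2, 1, x], [-8, 4, -16]]).

Evaluating gives χ_A(x) = x^4 + 16x^3 + 96x^2 + 256x + 256 = (x + 4)^4.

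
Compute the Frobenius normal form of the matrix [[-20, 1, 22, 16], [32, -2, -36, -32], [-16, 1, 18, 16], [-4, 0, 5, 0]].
R = [[-4, 0, 0, 0], [0, 0, 0, 0], [0, 1, 0, 16], [0, 0, 1, 0]]

The invariant factors of A (the non-unit diagonal entries of the Smith normal form of xI - A over ℚ[x]) are x + 4, x(x - 4)(x + 4), each dividing the next. The characteristic polynomial is their product, x(x - 4)(x + 4)^2.

The rational canonical form is the block-diagonal matrix of companion matrices C(f_i):
R = [[-4, 0, 0, 0], [0, 0, 0, 0], [0, 1, 0, 16], [0, 0, 1, 0]].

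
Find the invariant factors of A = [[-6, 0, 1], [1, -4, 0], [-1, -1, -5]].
(x + 5)^3

The Jordan structure of A has elementary divisors (x + 5)^3. Arranging the block sizes at each eigenvalue in decreasing order and taking row products gives the invariant factors.

Invariant factors (smallest first, each dividing the next): (x + 5)^3.

Check: the last factor (x + 5)^3 is the minimal polynomial, and the product (x + 5)^3 is the characteristic polynomial.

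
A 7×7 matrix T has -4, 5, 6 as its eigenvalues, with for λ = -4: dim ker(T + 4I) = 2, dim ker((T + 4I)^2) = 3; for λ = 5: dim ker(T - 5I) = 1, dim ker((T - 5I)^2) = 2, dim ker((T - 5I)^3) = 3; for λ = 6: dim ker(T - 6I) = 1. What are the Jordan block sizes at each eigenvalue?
Jordan blocks: (-4, 2), (-4, 1), (5, 3), (6, 1)

λ = -4: successive nullity increments [2, 1] count blocks of size ≥ k; block sizes are [2, 1].
λ = 5: successive nullity increments [1, 1, 1] count blocks of size ≥ k; block sizes are [3].
λ = 6: successive nullity increments [1] count blocks of size ≥ k; block sizes are [1].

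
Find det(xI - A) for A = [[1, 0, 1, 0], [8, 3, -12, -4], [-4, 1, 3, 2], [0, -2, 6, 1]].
xI - A = [[x - 1, 0, -1, 0], [-8, x - 3, 12, 4], [4, -1, x - 3, -2], [0, 2, -6, x - 1]].

Expanding det(xI - A) along the first row:
det(xI - A) = + (x - 1)·det([[x - 3, 12, 4], [-1, x - 3, -2], [2, -6, x - 1]]) - (0)·det([[-8, 12, 4], [4, x - 3, -2], [0, -6, x - 1]]) + (-1)·det([[-8, x - 3, 4], [4, -1, -2], [0, 2, x - 1]]) - (0)·det([[-8, x - 3, 12], [4, -1, x - 3], [0, 2, -6]]).

Evaluating gives χ_A(x) = x^4 - 8x^3 + 18x^2 - 16x + 5 = (x - 5)(x - 1)^3.

χ_A(x) = (x - 5)(x - 1)^3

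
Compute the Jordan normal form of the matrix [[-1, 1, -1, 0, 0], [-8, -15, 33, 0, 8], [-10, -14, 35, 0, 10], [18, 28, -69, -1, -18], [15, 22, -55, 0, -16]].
J = [[-1, 1, 0, 0, 0], [0, -1, 1, 0, 0], [0, 0, -1, 0, 0], [0, 0, 0, -1, 0], [0, 0, 0, 0, 6]]

The characteristic polynomial is det(xI - A) = (x - 6)(x + 1)^4, so the eigenvalues are -1 (algebraic multiplicity 4), 6 (algebraic multiplicity 1).

For λ = -1: rank(A + I) = 3, rank((A + I)^2) = 2, rank((A + I)^3) = 1. The eigenspace has dimension 5 - 3 = 2, so there are 2 Jordan blocks; the rank sequence gives block sizes [3, 1].

For λ = 6: algebraic multiplicity 1 gives one 1×1 block.

Assembling the blocks gives the Jordan form J above.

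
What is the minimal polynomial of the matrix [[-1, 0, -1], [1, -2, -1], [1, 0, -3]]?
The characteristic polynomial factors as (x + 2)^3. The minimal polynomial is ∏(x - λ)^{k_λ} where k_λ is the size of the largest Jordan block at λ.

For λ = -2: rank(A + 2I) = 1, and the largest Jordan block has size 2 (the smallest k with rank((A + 2I)^k) = rank((A + 2I)^(k+1))).

So m_A(x) = (x + 2)^2.

m_A(x) = (x + 2)^2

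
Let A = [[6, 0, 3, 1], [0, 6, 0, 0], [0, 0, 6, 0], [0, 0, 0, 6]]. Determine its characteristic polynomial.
χ_A(x) = (x - 6)^4

xI - A = [[x - 6, 0, -3, -1], [0, x - 6, 0, 0], [0, 0, x - 6, 0], [0, 0, 0, x - 6]].

Expanding det(xI - A) along the first row:
det(xI - A) = + (x - 6)·det([[x - 6, 0, 0], [0, x - 6, 0], [0, 0, x - 6]]) - (0)·det([[0, 0, 0], [0, x - 6, 0], [0, 0, x - 6]]) + (-3)·det([[0, x - 6, 0], [0, 0, 0], [0, 0, x - 6]]) - (-1)·det([[0, x - 6, 0], [0, 0, x - 6], [0, 0, 0]]).

Evaluating gives χ_A(x) = x^4 - 24x^3 + 216x^2 - 864x + 1296 = (x - 6)^4.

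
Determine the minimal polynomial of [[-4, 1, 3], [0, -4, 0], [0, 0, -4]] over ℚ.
m_A(x) = (x + 4)^2

The characteristic polynomial factors as (x + 4)^3. The minimal polynomial is ∏(x - λ)^{k_λ} where k_λ is the size of the largest Jordan block at λ.

For λ = -4: rank(A + 4I) = 1, and the largest Jordan block has size 2 (the smallest k with rank((A + 4I)^k) = rank((A + 4I)^(k+1))).

So m_A(x) = (x + 4)^2.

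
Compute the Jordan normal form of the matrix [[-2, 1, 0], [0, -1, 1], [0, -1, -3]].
J = [[-2, 1, 0], [0, -2, 1], [0, 0, -2]]

The characteristic polynomial is det(xI - A) = (x + 2)^3, so the eigenvalues are -2 (algebraic multiplicity 3).

For λ = -2: rank(A + 2I) = 2, rank((A + 2I)^2) = 1, rank((A + 2I)^3) = 0. The eigenspace has dimension 3 - 2 = 1, so there is 1 Jordan block; the rank sequence gives block sizes [3].

Assembling the blocks gives the Jordan form J above.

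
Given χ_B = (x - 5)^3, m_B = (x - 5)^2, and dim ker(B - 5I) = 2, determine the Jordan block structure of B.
Jordan blocks: (5, 2), (5, 1)

λ = 5: algebraic multiplicity 3 (exponent in χ_B), largest block size 2 (exponent in m_B), 2 blocks (geometric multiplicity). These force block sizes [2, 1].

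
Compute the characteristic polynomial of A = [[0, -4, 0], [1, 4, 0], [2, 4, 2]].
χ_A(x) = (x - 2)^3

xI - A = [[x, 4, 0], [-1, x - 4, 0], [-2, -4, x - 2]].

Expanding det(xI - A) along the first row:
det(xI - A) = + (x)·det([[x - 4, 0], [-4, x - 2]]) - (4)·det([[-1, 0], [-2, x - 2]]) + (0)·det([[-1, x - 4], [-2, -4]]).

Evaluating gives χ_A(x) = x^3 - 6x^2 + 12x - 8 = (x - 2)^3.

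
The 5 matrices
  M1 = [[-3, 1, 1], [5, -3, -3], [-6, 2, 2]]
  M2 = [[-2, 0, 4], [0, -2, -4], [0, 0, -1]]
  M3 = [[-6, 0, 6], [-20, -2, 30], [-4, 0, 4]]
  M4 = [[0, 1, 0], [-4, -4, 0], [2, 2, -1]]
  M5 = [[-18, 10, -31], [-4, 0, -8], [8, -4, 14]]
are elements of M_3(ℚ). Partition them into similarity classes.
Characteristic polynomials: χ_{M1} = x(x + 2)^2, χ_{M2} = (x + 1)(x + 2)^2, χ_{M3} = x(x + 2)^2, χ_{M4} = (x + 1)(x + 2)^2, χ_{M5} = x(x + 2)^2.

{M1, M5}: invariant factors x(x + 2)^2.

{M2}: invariant factors x + 2, (x + 1)(x + 2).

{M3}: invariant factors x + 2, x(x + 2).

{M4}: invariant factors (x + 1)(x + 2)^2.

Matrices are similar if and only if their invariant-factor lists agree; the partition into similarity classes is {M1, M5}, {M2}, {M3}, {M4}.

4 classes: {M1, M5}, {M2}, {M3}, {M4}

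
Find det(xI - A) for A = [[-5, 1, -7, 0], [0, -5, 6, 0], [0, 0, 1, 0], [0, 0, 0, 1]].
xI - A = [[x + 5, -1, 7, 0], [0, x + 5, -6, 0], [0, 0, x - 1, 0], [0, 0, 0, x - 1]].

Expanding det(xI - A) along the first row:
det(xI - A) = + (x + 5)·det([[x + 5, -6, 0], [0, x - 1, 0], [0, 0, x - 1]]) - (-1)·det([[0, -6, 0], [0, x - 1, 0], [0, 0, x - 1]]) + (7)·det([[0, x + 5, 0], [0, 0, 0], [0, 0, x - 1]]) - (0)·det([[0, x + 5, -6], [0, 0, x - 1], [0, 0, 0]]).

Evaluating gives χ_A(x) = x^4 + 8x^3 + 6x^2 - 40x + 25 = (x - 1)^2(x + 5)^2.

χ_A(x) = (x - 1)^2(x + 5)^2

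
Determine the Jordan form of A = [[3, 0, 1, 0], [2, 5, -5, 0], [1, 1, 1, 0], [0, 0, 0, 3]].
The characteristic polynomial is det(xI - A) = (x - 3)^4, so the eigenvalues are 3 (algebraic multiplicity 4).

For λ = 3: rank(A - 3I) = 2, rank((A - 3I)^2) = 1, rank((A - 3I)^3) = 0. The eigenspace has dimension 4 - 2 = 2, so there are 2 Jordan blocks; the rank sequence gives block sizes [3, 1].

Assembling the blocks gives the Jordan form J above.

J = [[3, 1, 0, 0], [0, 3, 1, 0], [0, 0, 3, 0], [0, 0, 0, 3]]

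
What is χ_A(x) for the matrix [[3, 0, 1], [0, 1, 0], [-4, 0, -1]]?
xI - A = [[x - 3, 0, -1], [0, x - 1, 0], [4, 0, x + 1]].

Expanding det(xI - A) along the first row:
det(xI - A) = + (x - 3)·det([[x - 1, 0], [0, x + 1]]) - (0)·det([[0, 0], [4, x + 1]]) + (-1)·det([[0, x - 1], [4, 0]]).

Evaluating gives χ_A(x) = x^3 - 3x^2 + 3x - 1 = (x - 1)^3.

χ_A(x) = (x - 1)^3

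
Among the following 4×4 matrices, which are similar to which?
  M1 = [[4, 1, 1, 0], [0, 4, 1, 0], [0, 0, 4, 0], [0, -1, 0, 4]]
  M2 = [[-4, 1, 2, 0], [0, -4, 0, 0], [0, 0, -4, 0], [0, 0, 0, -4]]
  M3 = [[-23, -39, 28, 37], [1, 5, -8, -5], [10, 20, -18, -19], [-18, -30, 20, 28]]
3 classes: {M1}, {M2}, {M3}

Characteristic polynomials: χ_{M1} = (x - 4)^4, χ_{M2} = (x + 4)^4, χ_{M3} = x^2(x + 4)^2.

{M1}: invariant factors x - 4, (x - 4)^3.

{M2}: invariant factors x + 4, x + 4, (x + 4)^2.

{M3}: invariant factors x^2(x + 4)^2.

Matrices are similar if and only if their invariant-factor lists agree; the partition into similarity classes is {M1}, {M2}, {M3}.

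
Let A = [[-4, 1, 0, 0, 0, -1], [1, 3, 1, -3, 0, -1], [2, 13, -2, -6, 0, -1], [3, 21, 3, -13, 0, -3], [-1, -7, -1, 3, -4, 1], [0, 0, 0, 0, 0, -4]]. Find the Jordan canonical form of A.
The characteristic polynomial is det(xI - A) = (x + 4)^6, so the eigenvalues are -4 (algebraic multiplicity 6).

For λ = -4: rank(A + 4I) = 2, rank((A + 4I)^2) = 1, rank((A + 4I)^3) = 0. The eigenspace has dimension 6 - 2 = 4, so there are 4 Jordan blocks; the rank sequence gives block sizes [3, 1, 1, 1].

Assembling the blocks gives the Jordan form J above.

J = [[-4, 1, 0, 0, 0, 0], [0, -4, 1, 0, 0, 0], [0, 0, -4, 0, 0, 0], [0, 0, 0, -4, 0, 0], [0, 0, 0, 0, -4, 0], [0, 0, 0, 0, 0, -4]]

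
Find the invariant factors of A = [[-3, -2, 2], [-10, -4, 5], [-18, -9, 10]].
The Jordan structure of A has elementary divisors (x - 1)^2, (x - 1). Arranging the block sizes at each eigenvalue in decreasing order and taking row products gives the invariant factors.

Invariant factors (smallest first, each dividing the next): x - 1, (x - 1)^2.

Check: the last factor (x - 1)^2 is the minimal polynomial, and the product (x - 1)^3 is the characteristic polynomial.

x - 1, (x - 1)^2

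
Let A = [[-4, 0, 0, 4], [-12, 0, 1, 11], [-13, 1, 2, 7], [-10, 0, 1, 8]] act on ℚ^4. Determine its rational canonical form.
The invariant factors of A (the non-unit diagonal entries of the Smith normal form of xI - A over ℚ[x]) are (x - 4)(x - 1)(x^2 - x - 1), each dividing the next. The characteristic polynomial is their product, (x - 4)(x - 1)(x^2 - x - 1).

The rational canonical form is the block-diagonal matrix of companion matrices C(f_i):
R = [[0, 0, 0, 4], [1, 0, 0, -1], [0, 1, 0, -8], [0, 0, 1, 6]].

Note the characteristic polynomial does not split into linear factors over ℚ, so A has no Jordan form over ℚ; the rational canonical form exists over any field.

R = [[0, 0, 0, 4], [1, 0, 0, -1], [0, 1, 0, -8], [0, 0, 1, 6]]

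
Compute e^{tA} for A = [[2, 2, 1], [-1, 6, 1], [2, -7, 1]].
e^{tA} = [[(t^2/2 - t + 1)*e^{3*t}, t*(4 - 3*t)*e^{3*t}/2, t*(2 - t)*e^{3*t}/2], [-t*e^{3*t}, (3*t + 1)*e^{3*t}, t*e^{3*t}], [t*(t + 4)*e^{3*t}/2, t*(-3*t - 14)*e^{3*t}/2, (-t^2 - 4*t + 2)*e^{3*t}/2]]

A has Jordan form J = [[3, 1, 0], [0, 3, 1], [0, 0, 3]] with A = PJP^{-1}, so e^{tA} = P e^{tJ} P^{-1}.

For a Jordan block J_k(λ), e^{tJ_k(λ)} = e^{λt} · (I + tN + t^2 N^2/2! + ... + t^{k-1} N^{k-1}/(k-1)!) where N is the nilpotent superdiagonal part.

Assembling the blocks and conjugating back gives the entries of e^{tA} as shown above.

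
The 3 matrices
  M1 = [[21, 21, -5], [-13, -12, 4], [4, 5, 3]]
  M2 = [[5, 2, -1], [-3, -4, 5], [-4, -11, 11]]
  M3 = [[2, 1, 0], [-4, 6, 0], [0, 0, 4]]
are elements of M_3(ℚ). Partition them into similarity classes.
Characteristic polynomials: χ_{M1} = (x - 4)^3, χ_{M2} = (x - 4)^3, χ_{M3} = (x - 4)^3.

{M1, M2}: invariant factors (x - 4)^3.

{M3}: invariant factors x - 4, (x - 4)^2.

Matrices are similar if and only if their invariant-factor lists agree; the partition into similarity classes is {M1, M2}, {M3}.

2 classes: {M1, M2}, {M3}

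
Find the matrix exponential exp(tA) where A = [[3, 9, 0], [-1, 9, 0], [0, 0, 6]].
A has Jordan form J = [[6, 1, 0], [0, 6, 0], [0, 0, 6]] with A = PJP^{-1}, so e^{tA} = P e^{tJ} P^{-1}.

For a Jordan block J_k(λ), e^{tJ_k(λ)} = e^{λt} · (I + tN + t^2 N^2/2! + ... + t^{k-1} N^{k-1}/(k-1)!) where N is the nilpotent superdiagonal part.

Assembling the blocks and conjugating back gives the entries of e^{tA} as shown above.

e^{tA} = [[(1 - 3*t)*e^{6*t}, 9*t*e^{6*t}, 0], [-t*e^{6*t}, (3*t + 1)*e^{6*t}, 0], [0, 0, e^{6*t}]]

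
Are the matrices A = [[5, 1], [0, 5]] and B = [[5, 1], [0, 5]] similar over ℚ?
Two matrices over a field are similar if and only if they have the same invariant factors.

Both A and B have characteristic polynomial (x - 5)^2 and minimal polynomial (x - 5)^2. Computing further, both have invariant factors (x - 5)^2. Hence A and B are similar.

Yes.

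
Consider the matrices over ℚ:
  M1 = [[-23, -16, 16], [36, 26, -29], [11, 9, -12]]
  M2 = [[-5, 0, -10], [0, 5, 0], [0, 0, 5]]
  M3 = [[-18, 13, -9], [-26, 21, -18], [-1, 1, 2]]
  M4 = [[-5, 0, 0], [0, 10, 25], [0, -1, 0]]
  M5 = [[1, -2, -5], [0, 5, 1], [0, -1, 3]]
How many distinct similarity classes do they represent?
Characteristic polynomials: χ_{M1} = (x + 3)^3, χ_{M2} = (x - 5)^2(x + 5), χ_{M3} = (x - 5)^2(x + 5), χ_{M4} = (x - 5)^2(x + 5), χ_{M5} = (x - 4)^2(x - 1).

{M1}: invariant factors (x + 3)^3.

{M2}: invariant factors x - 5, (x - 5)(x + 5).

{M3, M4}: invariant factors (x - 5)^2(x + 5).

{M5}: invariant factors (x - 4)^2(x - 1).

Matrices are similar if and only if their invariant-factor lists agree; the partition into similarity classes is {M1}, {M2}, {M3, M4}, {M5}.

4 classes: {M1}, {M2}, {M3, M4}, {M5}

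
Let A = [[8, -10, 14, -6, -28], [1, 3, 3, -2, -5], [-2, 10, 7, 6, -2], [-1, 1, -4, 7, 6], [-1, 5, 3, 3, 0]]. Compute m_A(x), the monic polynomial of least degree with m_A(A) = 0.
m_A(x) = (x - 6)^3(x - 1)

The characteristic polynomial factors as (x - 6)^4(x - 1). The minimal polynomial is ∏(x - λ)^{k_λ} where k_λ is the size of the largest Jordan block at λ.

For λ = 1: rank(A - I) = 4, and the largest Jordan block has size 1 (the smallest k with rank((A - I)^k) = rank((A - I)^(k+1))).
For λ = 6: rank(A - 6I) = 3, and the largest Jordan block has size 3 (the smallest k with rank((A - 6I)^k) = rank((A - 6I)^(k+1))).

So m_A(x) = (x - 6)^3(x - 1).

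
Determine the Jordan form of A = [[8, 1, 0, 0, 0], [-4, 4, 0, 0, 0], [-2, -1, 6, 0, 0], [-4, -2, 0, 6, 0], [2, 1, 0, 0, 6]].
J = [[6, 1, 0, 0, 0], [0, 6, 0, 0, 0], [0, 0, 6, 0, 0], [0, 0, 0, 6, 0], [0, 0, 0, 0, 6]]

The characteristic polynomial is det(xI - A) = (x - 6)^5, so the eigenvalues are 6 (algebraic multiplicity 5).

For λ = 6: rank(A - 6I) = 1, rank((A - 6I)^2) = 0. The eigenspace has dimension 5 - 1 = 4, so there are 4 Jordan blocks; the rank sequence gives block sizes [2, 1, 1, 1].

Assembling the blocks gives the Jordan form J above.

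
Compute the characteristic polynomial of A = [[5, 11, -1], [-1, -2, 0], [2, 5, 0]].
χ_A(x) = (x - 1)^3

xI - A = [[x - 5, -11, 1], [1, x + 2, 0], [-2, -5, x]].

Expanding det(xI - A) along the first row:
det(xI - A) = + (x - 5)·det([[x + 2, 0], [-5, x]]) - (-11)·det([[1, 0], [-2, x]]) + (1)·det([[1, x + 2], [-2, -5]]).

Evaluating gives χ_A(x) = x^3 - 3x^2 + 3x - 1 = (x - 1)^3.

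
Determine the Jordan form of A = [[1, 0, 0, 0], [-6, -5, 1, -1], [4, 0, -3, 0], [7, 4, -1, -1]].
The characteristic polynomial is det(xI - A) = (x - 1)(x + 3)^3, so the eigenvalues are -3 (algebraic multiplicity 3), 1 (algebraic multiplicity 1).

For λ = -3: rank(A + 3I) = 3, rank((A + 3I)^2) = 2, rank((A + 3I)^3) = 1. The eigenspace has dimension 4 - 3 = 1, so there is 1 Jordan block; the rank sequence gives block sizes [3].

For λ = 1: algebraic multiplicity 1 gives one 1×1 block.

Assembling the blocks gives the Jordan form J above.

J = [[-3, 1, 0, 0], [0, -3, 1, 0], [0, 0, -3, 0], [0, 0, 0, 1]]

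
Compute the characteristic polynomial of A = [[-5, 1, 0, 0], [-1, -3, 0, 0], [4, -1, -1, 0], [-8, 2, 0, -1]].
χ_A(x) = (x + 1)^2(x + 4)^2

xI - A = [[x + 5, -1, 0, 0], [1, x + 3, 0, 0], [-4, 1, x + 1, 0], [8, -2, 0, x + 1]].

Expanding det(xI - A) along the first row:
det(xI - A) = + (x + 5)·det([[x + 3, 0, 0], [1, x + 1, 0], [-2, 0, x + 1]]) - (-1)·det([[1, 0, 0], [-4, x + 1, 0], [8, 0, x + 1]]) + (0)·det([[1, x + 3, 0], [-4, 1, 0], [8, -2, x + 1]]) - (0)·det([[1, x + 3, 0], [-4, 1, x + 1], [8, -2, 0]]).

Evaluating gives χ_A(x) = x^4 + 10x^3 + 33x^2 + 40x + 16 = (x + 1)^2(x + 4)^2.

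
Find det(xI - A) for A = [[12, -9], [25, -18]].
xI - A = [[x - 12, 9], [-25, x + 18]].

Expanding det(xI - A) along the first row:
det(xI - A) = + (x - 12)·det([[x + 18]]) - (9)·det([[-25]]).

Evaluating gives χ_A(x) = x^2 + 6x + 9 = (x + 3)^2.

χ_A(x) = (x + 3)^2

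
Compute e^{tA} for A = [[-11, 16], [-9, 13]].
e^{tA} = [[(1 - 12*t)*e^{t}, 16*t*e^{t}], [-9*t*e^{t}, (12*t + 1)*e^{t}]]

A has Jordan form J = [[1, 1], [0, 1]] with A = PJP^{-1}, so e^{tA} = P e^{tJ} P^{-1}.

For a Jordan block J_k(λ), e^{tJ_k(λ)} = e^{λt} · (I + tN + t^2 N^2/2! + ... + t^{k-1} N^{k-1}/(k-1)!) where N is the nilpotent superdiagonal part.

Assembling the blocks and conjugating back gives the entries of e^{tA} as shown above.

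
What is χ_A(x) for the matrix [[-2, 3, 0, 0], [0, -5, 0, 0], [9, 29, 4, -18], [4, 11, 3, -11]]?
χ_A(x) = (x + 2)^2(x + 5)^2

xI - A = [[x + 2, -3, 0, 0], [0, x + 5, 0, 0], [-9, -29, x - 4, 18], [-4, -11, -3, x + 11]].

Expanding det(xI - A) along the first row:
det(xI - A) = + (x + 2)·det([[x + 5, 0, 0], [-29, x - 4, 18], [-11, -3, x + 11]]) - (-3)·det([[0, 0, 0], [-9, x - 4, 18], [-4, -3, x + 11]]) + (0)·det([[0, x + 5, 0], [-9, -29, 18], [-4, -11, x + 11]]) - (0)·det([[0, x + 5, 0], [-9, -29, x - 4], [-4, -11, -3]]).

Evaluating gives χ_A(x) = x^4 + 14x^3 + 69x^2 + 140x + 100 = (x + 2)^2(x + 5)^2.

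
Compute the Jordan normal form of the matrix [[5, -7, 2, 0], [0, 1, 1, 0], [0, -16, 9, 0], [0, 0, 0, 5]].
J = [[5, 1, 0, 0], [0, 5, 1, 0], [0, 0, 5, 0], [0, 0, 0, 5]]

The characteristic polynomial is det(xI - A) = (x - 5)^4, so the eigenvalues are 5 (algebraic multiplicity 4).

For λ = 5: rank(A - 5I) = 2, rank((A - 5I)^2) = 1, rank((A - 5I)^3) = 0. The eigenspace has dimension 4 - 2 = 2, so there are 2 Jordan blocks; the rank sequence gives block sizes [3, 1].

Assembling the blocks gives the Jordan form J above.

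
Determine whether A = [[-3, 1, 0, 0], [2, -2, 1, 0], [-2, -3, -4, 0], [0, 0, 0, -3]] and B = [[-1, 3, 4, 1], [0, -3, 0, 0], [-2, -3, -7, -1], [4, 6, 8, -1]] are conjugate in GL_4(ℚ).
No.

Both have characteristic polynomial (x + 3)^4, but the minimal polynomial of A is (x + 3)^3 while the minimal polynomial of B is (x + 3)^2. The minimal polynomial is a similarity invariant, so A and B are not similar.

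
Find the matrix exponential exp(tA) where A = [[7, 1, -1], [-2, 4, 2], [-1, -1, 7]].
A has Jordan form J = [[6, 1, 0], [0, 6, 0], [0, 0, 6]] with A = PJP^{-1}, so e^{tA} = P e^{tJ} P^{-1}.

For a Jordan block J_k(λ), e^{tJ_k(λ)} = e^{λt} · (I + tN + t^2 N^2/2! + ... + t^{k-1} N^{k-1}/(k-1)!) where N is the nilpotent superdiagonal part.

Assembling the blocks and conjugating back gives the entries of e^{tA} as shown above.

e^{tA} = [[(t + 1)*e^{6*t}, t*e^{6*t}, -t*e^{6*t}], [-2*t*e^{6*t}, (1 - 2*t)*e^{6*t}, 2*t*e^{6*t}], [-t*e^{6*t}, -t*e^{6*t}, (t + 1)*e^{6*t}]]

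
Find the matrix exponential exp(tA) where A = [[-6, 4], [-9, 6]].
A has Jordan form J = [[0, 1], [0, 0]] with A = PJP^{-1}, so e^{tA} = P e^{tJ} P^{-1}.

For a Jordan block J_k(λ), e^{tJ_k(λ)} = e^{λt} · (I + tN + t^2 N^2/2! + ... + t^{k-1} N^{k-1}/(k-1)!) where N is the nilpotent superdiagonal part.

Assembling the blocks and conjugating back gives the entries of e^{tA} as shown above.

e^{tA} = [[1 - 6*t, 4*t], [-9*t, 6*t + 1]]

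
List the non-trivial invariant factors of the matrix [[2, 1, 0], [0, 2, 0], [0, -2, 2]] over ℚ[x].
x - 2, (x - 2)^2

The Jordan structure of A has elementary divisors (x - 2)^2, (x - 2). Arranging the block sizes at each eigenvalue in decreasing order and taking row products gives the invariant factors.

Invariant factors (smallest first, each dividing the next): x - 2, (x - 2)^2.

Check: the last factor (x - 2)^2 is the minimal polynomial, and the product (x - 2)^3 is the characteristic polynomial.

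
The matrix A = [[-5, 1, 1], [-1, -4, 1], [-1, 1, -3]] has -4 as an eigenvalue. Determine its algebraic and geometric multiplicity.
algebraic multiplicity 3, geometric multiplicity 1

The characteristic polynomial is (x + 4)^3, so the factor x + 4 appears with exponent 3: the algebraic multiplicity is 3.

rank(A + 4I) = 2, so the eigenspace has dimension 3 - 2 = 1: the geometric multiplicity is 1.

Since 1 < 3, A is not diagonalizable.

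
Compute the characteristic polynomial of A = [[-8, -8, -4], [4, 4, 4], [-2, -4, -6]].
xI - A = [[x + 8, 8, 4], [-4, x - 4, -4], [2, 4, x + 6]].

Expanding det(xI - A) along the first row:
det(xI - A) = + (x + 8)·det([[x - 4, -4], [4, x + 6]]) - (8)·det([[-4, -4], [2, x + 6]]) + (4)·det([[-4, x - 4], [2, 4]]).

Evaluating gives χ_A(x) = x^3 + 10x^2 + 32x + 32 = (x + 2)(x + 4)^2.

χ_A(x) = (x + 2)(x + 4)^2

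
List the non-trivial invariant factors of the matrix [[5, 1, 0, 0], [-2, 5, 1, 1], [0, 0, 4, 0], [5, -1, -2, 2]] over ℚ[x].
The Jordan structure of A has elementary divisors (x - 4)^3, (x - 4). Arranging the block sizes at each eigenvalue in decreasing order and taking row products gives the invariant factors.

Invariant factors (smallest first, each dividing the next): x - 4, (x - 4)^3.

Check: the last factor (x - 4)^3 is the minimal polynomial, and the product (x - 4)^4 is the characteristic polynomial.

x - 4, (x - 4)^3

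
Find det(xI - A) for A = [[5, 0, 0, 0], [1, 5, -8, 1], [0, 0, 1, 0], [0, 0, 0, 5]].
xI - A = [[x - 5, 0, 0, 0], [-1, x - 5, 8, -1], [0, 0, x - 1, 0], [0, 0, 0, x - 5]].

Expanding det(xI - A) along the first row:
det(xI - A) = + (x - 5)·det([[x - 5, 8, -1], [0, x - 1, 0], [0, 0, x - 5]]) - (0)·det([[-1, 8, -1], [0, x - 1, 0], [0, 0, x - 5]]) + (0)·det([[-1, x - 5, -1], [0, 0, 0], [0, 0, x - 5]]) - (0)·det([[-1, x - 5, 8], [0, 0, x - 1], [0, 0, 0]]).

Evaluating gives χ_A(x) = x^4 - 16x^3 + 90x^2 - 200x + 125 = (x - 5)^3(x - 1).

χ_A(x) = (x - 5)^3(x - 1)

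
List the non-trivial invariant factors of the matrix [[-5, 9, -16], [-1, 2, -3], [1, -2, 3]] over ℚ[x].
x^3

The Jordan structure of A has elementary divisors x^3. Arranging the block sizes at each eigenvalue in decreasing order and taking row products gives the invariant factors.

Invariant factors (smallest first, each dividing the next): x^3.

Check: the last factor x^3 is the minimal polynomial, and the product x^3 is the characteristic polynomial.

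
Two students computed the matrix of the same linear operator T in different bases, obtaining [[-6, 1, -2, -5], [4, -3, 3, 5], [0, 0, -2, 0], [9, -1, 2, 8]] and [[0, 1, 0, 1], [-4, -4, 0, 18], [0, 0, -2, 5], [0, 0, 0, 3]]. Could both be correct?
No.

Both have characteristic polynomial (x - 3)(x + 2)^3, but the minimal polynomial of A is (x - 3)(x + 2)^3 while the minimal polynomial of B is (x - 3)(x + 2)^2. The minimal polynomial is a similarity invariant, so A and B are not similar.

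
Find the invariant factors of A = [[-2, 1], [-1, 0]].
(x + 1)^2

The Jordan structure of A has elementary divisors (x + 1)^2. Arranging the block sizes at each eigenvalue in decreasing order and taking row products gives the invariant factors.

Invariant factors (smallest first, each dividing the next): (x + 1)^2.

Check: the last factor (x + 1)^2 is the minimal polynomial, and the product (x + 1)^2 is the characteristic polynomial.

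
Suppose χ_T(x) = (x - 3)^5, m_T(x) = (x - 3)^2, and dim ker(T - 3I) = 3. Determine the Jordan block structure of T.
λ = 3: algebraic multiplicity 5 (exponent in χ_T), largest block size 2 (exponent in m_T), 3 blocks (geometric multiplicity). These force block sizes [2, 2, 1].

Jordan blocks: (3, 2), (3, 2), (3, 1)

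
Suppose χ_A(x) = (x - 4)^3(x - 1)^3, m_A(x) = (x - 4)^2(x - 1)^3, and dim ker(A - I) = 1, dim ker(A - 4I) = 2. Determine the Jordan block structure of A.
λ = 1: algebraic multiplicity 3 (exponent in χ_A), largest block size 3 (exponent in m_A), 1 block (geometric multiplicity). This forces block sizes [3].
λ = 4: algebraic multiplicity 3 (exponent in χ_A), largest block size 2 (exponent in m_A), 2 blocks (geometric multiplicity). These force block sizes [2, 1].

Jordan blocks: (1, 3), (4, 2), (4, 1)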